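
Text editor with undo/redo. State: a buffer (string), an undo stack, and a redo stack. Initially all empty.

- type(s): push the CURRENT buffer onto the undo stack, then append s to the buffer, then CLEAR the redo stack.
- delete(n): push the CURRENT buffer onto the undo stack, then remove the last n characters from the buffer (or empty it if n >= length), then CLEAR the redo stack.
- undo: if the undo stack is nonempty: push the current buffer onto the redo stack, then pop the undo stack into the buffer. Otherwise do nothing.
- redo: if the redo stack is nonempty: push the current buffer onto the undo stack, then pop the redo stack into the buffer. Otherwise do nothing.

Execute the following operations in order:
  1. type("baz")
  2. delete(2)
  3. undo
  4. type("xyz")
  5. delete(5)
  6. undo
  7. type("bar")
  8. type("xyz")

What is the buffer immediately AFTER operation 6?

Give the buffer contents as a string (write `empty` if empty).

Answer: bazxyz

Derivation:
After op 1 (type): buf='baz' undo_depth=1 redo_depth=0
After op 2 (delete): buf='b' undo_depth=2 redo_depth=0
After op 3 (undo): buf='baz' undo_depth=1 redo_depth=1
After op 4 (type): buf='bazxyz' undo_depth=2 redo_depth=0
After op 5 (delete): buf='b' undo_depth=3 redo_depth=0
After op 6 (undo): buf='bazxyz' undo_depth=2 redo_depth=1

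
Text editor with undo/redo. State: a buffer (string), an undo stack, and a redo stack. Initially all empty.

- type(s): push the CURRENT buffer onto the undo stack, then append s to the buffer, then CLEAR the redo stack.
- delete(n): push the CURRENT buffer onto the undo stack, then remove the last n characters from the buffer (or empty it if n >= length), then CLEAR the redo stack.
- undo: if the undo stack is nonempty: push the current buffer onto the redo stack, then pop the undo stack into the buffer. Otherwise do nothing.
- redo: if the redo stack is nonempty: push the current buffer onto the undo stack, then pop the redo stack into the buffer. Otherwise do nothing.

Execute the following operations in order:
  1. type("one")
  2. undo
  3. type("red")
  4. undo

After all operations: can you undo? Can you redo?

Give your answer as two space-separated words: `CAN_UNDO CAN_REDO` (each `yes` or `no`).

Answer: no yes

Derivation:
After op 1 (type): buf='one' undo_depth=1 redo_depth=0
After op 2 (undo): buf='(empty)' undo_depth=0 redo_depth=1
After op 3 (type): buf='red' undo_depth=1 redo_depth=0
After op 4 (undo): buf='(empty)' undo_depth=0 redo_depth=1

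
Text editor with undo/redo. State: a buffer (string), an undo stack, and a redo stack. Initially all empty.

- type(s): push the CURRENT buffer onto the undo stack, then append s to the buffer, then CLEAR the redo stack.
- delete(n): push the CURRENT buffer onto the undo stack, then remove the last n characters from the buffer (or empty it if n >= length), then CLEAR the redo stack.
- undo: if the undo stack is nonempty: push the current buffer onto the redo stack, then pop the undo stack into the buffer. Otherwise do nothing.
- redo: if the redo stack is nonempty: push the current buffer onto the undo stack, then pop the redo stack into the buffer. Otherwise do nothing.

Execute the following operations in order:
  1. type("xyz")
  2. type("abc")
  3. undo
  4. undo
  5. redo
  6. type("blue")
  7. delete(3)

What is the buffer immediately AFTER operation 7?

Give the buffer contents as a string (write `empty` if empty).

After op 1 (type): buf='xyz' undo_depth=1 redo_depth=0
After op 2 (type): buf='xyzabc' undo_depth=2 redo_depth=0
After op 3 (undo): buf='xyz' undo_depth=1 redo_depth=1
After op 4 (undo): buf='(empty)' undo_depth=0 redo_depth=2
After op 5 (redo): buf='xyz' undo_depth=1 redo_depth=1
After op 6 (type): buf='xyzblue' undo_depth=2 redo_depth=0
After op 7 (delete): buf='xyzb' undo_depth=3 redo_depth=0

Answer: xyzb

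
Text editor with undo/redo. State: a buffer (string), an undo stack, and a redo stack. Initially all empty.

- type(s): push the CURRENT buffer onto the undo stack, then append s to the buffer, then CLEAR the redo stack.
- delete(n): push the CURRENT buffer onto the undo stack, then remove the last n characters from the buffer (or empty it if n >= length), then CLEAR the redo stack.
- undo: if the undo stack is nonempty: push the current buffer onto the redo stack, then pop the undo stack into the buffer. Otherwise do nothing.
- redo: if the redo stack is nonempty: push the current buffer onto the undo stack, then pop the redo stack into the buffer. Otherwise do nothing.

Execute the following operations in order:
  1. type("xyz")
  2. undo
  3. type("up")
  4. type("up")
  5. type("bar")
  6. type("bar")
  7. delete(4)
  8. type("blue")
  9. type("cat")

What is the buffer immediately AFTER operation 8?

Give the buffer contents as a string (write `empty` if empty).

After op 1 (type): buf='xyz' undo_depth=1 redo_depth=0
After op 2 (undo): buf='(empty)' undo_depth=0 redo_depth=1
After op 3 (type): buf='up' undo_depth=1 redo_depth=0
After op 4 (type): buf='upup' undo_depth=2 redo_depth=0
After op 5 (type): buf='upupbar' undo_depth=3 redo_depth=0
After op 6 (type): buf='upupbarbar' undo_depth=4 redo_depth=0
After op 7 (delete): buf='upupba' undo_depth=5 redo_depth=0
After op 8 (type): buf='upupbablue' undo_depth=6 redo_depth=0

Answer: upupbablue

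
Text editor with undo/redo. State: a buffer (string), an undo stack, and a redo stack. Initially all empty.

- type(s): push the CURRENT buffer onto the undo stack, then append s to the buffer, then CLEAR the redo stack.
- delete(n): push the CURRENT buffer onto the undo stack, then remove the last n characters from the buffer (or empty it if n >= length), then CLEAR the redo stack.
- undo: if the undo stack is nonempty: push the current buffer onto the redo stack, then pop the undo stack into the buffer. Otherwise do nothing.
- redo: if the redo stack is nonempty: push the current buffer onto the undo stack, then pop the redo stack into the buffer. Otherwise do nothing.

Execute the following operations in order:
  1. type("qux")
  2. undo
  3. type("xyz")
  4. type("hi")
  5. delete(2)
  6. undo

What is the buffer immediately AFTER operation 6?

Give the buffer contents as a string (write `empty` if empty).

After op 1 (type): buf='qux' undo_depth=1 redo_depth=0
After op 2 (undo): buf='(empty)' undo_depth=0 redo_depth=1
After op 3 (type): buf='xyz' undo_depth=1 redo_depth=0
After op 4 (type): buf='xyzhi' undo_depth=2 redo_depth=0
After op 5 (delete): buf='xyz' undo_depth=3 redo_depth=0
After op 6 (undo): buf='xyzhi' undo_depth=2 redo_depth=1

Answer: xyzhi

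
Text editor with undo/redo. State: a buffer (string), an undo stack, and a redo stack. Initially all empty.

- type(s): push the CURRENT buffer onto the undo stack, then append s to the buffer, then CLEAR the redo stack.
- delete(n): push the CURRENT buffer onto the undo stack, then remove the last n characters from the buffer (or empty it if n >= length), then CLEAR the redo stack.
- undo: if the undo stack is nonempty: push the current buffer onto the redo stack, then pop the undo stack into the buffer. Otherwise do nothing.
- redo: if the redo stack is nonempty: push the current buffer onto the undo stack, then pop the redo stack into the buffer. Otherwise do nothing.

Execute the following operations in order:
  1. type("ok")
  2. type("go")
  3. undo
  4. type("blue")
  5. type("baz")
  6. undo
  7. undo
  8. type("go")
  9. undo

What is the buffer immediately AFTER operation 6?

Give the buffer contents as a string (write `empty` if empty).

Answer: okblue

Derivation:
After op 1 (type): buf='ok' undo_depth=1 redo_depth=0
After op 2 (type): buf='okgo' undo_depth=2 redo_depth=0
After op 3 (undo): buf='ok' undo_depth=1 redo_depth=1
After op 4 (type): buf='okblue' undo_depth=2 redo_depth=0
After op 5 (type): buf='okbluebaz' undo_depth=3 redo_depth=0
After op 6 (undo): buf='okblue' undo_depth=2 redo_depth=1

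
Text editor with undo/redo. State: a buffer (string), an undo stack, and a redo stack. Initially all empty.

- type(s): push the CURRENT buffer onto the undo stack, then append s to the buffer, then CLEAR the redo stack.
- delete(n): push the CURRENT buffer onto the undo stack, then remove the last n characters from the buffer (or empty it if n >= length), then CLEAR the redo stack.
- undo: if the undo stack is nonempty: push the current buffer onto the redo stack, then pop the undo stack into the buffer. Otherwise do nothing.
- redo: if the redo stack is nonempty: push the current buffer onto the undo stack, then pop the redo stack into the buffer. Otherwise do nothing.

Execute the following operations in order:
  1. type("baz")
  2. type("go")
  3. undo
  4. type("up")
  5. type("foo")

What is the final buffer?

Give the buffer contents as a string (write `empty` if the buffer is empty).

Answer: bazupfoo

Derivation:
After op 1 (type): buf='baz' undo_depth=1 redo_depth=0
After op 2 (type): buf='bazgo' undo_depth=2 redo_depth=0
After op 3 (undo): buf='baz' undo_depth=1 redo_depth=1
After op 4 (type): buf='bazup' undo_depth=2 redo_depth=0
After op 5 (type): buf='bazupfoo' undo_depth=3 redo_depth=0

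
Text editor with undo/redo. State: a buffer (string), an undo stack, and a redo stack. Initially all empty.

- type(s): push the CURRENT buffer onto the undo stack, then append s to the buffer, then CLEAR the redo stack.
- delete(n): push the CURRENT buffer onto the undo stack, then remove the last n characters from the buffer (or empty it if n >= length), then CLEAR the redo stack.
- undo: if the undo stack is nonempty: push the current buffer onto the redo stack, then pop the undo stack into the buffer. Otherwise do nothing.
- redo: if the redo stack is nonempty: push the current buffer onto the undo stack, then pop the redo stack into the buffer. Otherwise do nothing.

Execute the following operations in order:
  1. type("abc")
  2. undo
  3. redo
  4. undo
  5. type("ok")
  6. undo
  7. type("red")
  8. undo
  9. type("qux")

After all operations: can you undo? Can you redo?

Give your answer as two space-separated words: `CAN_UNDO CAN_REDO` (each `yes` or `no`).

Answer: yes no

Derivation:
After op 1 (type): buf='abc' undo_depth=1 redo_depth=0
After op 2 (undo): buf='(empty)' undo_depth=0 redo_depth=1
After op 3 (redo): buf='abc' undo_depth=1 redo_depth=0
After op 4 (undo): buf='(empty)' undo_depth=0 redo_depth=1
After op 5 (type): buf='ok' undo_depth=1 redo_depth=0
After op 6 (undo): buf='(empty)' undo_depth=0 redo_depth=1
After op 7 (type): buf='red' undo_depth=1 redo_depth=0
After op 8 (undo): buf='(empty)' undo_depth=0 redo_depth=1
After op 9 (type): buf='qux' undo_depth=1 redo_depth=0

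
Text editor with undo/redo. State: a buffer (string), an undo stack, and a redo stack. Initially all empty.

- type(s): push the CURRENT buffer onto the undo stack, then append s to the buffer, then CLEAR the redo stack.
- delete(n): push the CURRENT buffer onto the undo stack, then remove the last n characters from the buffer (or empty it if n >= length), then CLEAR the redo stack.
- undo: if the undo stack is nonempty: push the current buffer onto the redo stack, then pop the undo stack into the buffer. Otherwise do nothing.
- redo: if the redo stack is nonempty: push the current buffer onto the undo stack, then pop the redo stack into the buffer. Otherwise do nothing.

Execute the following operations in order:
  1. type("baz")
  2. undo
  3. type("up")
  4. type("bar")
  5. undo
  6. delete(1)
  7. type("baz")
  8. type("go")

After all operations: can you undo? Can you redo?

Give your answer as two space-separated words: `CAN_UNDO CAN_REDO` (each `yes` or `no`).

Answer: yes no

Derivation:
After op 1 (type): buf='baz' undo_depth=1 redo_depth=0
After op 2 (undo): buf='(empty)' undo_depth=0 redo_depth=1
After op 3 (type): buf='up' undo_depth=1 redo_depth=0
After op 4 (type): buf='upbar' undo_depth=2 redo_depth=0
After op 5 (undo): buf='up' undo_depth=1 redo_depth=1
After op 6 (delete): buf='u' undo_depth=2 redo_depth=0
After op 7 (type): buf='ubaz' undo_depth=3 redo_depth=0
After op 8 (type): buf='ubazgo' undo_depth=4 redo_depth=0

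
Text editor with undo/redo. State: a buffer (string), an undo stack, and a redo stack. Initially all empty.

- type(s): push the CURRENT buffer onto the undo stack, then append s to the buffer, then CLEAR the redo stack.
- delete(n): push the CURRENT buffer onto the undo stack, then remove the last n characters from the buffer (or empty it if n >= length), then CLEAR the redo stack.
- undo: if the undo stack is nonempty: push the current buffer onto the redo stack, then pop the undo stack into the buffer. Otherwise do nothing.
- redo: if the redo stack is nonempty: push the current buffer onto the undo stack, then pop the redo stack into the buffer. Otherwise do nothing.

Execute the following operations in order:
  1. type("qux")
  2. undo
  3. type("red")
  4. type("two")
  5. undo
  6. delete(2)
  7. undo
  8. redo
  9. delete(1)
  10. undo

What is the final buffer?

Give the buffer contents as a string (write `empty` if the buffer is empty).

Answer: r

Derivation:
After op 1 (type): buf='qux' undo_depth=1 redo_depth=0
After op 2 (undo): buf='(empty)' undo_depth=0 redo_depth=1
After op 3 (type): buf='red' undo_depth=1 redo_depth=0
After op 4 (type): buf='redtwo' undo_depth=2 redo_depth=0
After op 5 (undo): buf='red' undo_depth=1 redo_depth=1
After op 6 (delete): buf='r' undo_depth=2 redo_depth=0
After op 7 (undo): buf='red' undo_depth=1 redo_depth=1
After op 8 (redo): buf='r' undo_depth=2 redo_depth=0
After op 9 (delete): buf='(empty)' undo_depth=3 redo_depth=0
After op 10 (undo): buf='r' undo_depth=2 redo_depth=1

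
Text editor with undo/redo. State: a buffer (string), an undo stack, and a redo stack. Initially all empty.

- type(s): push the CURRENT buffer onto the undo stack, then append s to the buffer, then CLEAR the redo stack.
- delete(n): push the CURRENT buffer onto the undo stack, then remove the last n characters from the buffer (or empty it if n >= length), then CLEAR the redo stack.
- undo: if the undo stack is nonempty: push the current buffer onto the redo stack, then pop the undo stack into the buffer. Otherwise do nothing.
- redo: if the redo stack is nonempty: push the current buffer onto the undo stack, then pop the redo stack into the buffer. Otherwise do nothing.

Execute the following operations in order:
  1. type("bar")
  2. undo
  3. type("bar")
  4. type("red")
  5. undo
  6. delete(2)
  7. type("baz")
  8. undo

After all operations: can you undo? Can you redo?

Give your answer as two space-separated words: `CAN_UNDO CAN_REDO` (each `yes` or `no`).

After op 1 (type): buf='bar' undo_depth=1 redo_depth=0
After op 2 (undo): buf='(empty)' undo_depth=0 redo_depth=1
After op 3 (type): buf='bar' undo_depth=1 redo_depth=0
After op 4 (type): buf='barred' undo_depth=2 redo_depth=0
After op 5 (undo): buf='bar' undo_depth=1 redo_depth=1
After op 6 (delete): buf='b' undo_depth=2 redo_depth=0
After op 7 (type): buf='bbaz' undo_depth=3 redo_depth=0
After op 8 (undo): buf='b' undo_depth=2 redo_depth=1

Answer: yes yes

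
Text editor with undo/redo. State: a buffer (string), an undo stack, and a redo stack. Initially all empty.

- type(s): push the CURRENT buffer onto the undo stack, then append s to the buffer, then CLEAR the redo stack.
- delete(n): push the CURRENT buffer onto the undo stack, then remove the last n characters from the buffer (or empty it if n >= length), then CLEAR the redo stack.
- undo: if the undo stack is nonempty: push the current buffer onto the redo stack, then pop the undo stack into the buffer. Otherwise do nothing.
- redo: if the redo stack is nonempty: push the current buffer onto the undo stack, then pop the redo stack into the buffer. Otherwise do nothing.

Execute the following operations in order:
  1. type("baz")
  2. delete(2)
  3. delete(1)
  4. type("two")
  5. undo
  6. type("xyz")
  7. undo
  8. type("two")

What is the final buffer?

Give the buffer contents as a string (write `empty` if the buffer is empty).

After op 1 (type): buf='baz' undo_depth=1 redo_depth=0
After op 2 (delete): buf='b' undo_depth=2 redo_depth=0
After op 3 (delete): buf='(empty)' undo_depth=3 redo_depth=0
After op 4 (type): buf='two' undo_depth=4 redo_depth=0
After op 5 (undo): buf='(empty)' undo_depth=3 redo_depth=1
After op 6 (type): buf='xyz' undo_depth=4 redo_depth=0
After op 7 (undo): buf='(empty)' undo_depth=3 redo_depth=1
After op 8 (type): buf='two' undo_depth=4 redo_depth=0

Answer: two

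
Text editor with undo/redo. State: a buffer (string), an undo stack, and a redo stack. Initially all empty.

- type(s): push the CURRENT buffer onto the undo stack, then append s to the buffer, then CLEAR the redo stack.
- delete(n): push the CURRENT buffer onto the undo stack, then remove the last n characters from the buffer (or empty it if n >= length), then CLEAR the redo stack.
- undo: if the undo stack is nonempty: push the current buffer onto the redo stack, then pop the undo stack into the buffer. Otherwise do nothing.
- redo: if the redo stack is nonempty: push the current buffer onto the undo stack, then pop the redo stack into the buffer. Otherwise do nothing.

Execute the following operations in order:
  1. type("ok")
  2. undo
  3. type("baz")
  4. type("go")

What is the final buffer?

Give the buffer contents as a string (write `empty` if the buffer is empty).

After op 1 (type): buf='ok' undo_depth=1 redo_depth=0
After op 2 (undo): buf='(empty)' undo_depth=0 redo_depth=1
After op 3 (type): buf='baz' undo_depth=1 redo_depth=0
After op 4 (type): buf='bazgo' undo_depth=2 redo_depth=0

Answer: bazgo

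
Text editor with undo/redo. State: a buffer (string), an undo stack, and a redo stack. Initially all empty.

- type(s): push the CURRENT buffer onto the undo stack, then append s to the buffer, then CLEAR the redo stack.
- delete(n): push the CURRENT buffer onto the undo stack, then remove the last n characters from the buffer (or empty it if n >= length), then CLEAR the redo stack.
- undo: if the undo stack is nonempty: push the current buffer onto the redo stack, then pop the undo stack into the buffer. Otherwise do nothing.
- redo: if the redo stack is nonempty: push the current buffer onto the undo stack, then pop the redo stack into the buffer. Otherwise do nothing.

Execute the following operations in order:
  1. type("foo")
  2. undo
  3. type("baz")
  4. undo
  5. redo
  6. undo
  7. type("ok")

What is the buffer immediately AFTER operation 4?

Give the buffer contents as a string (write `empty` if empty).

Answer: empty

Derivation:
After op 1 (type): buf='foo' undo_depth=1 redo_depth=0
After op 2 (undo): buf='(empty)' undo_depth=0 redo_depth=1
After op 3 (type): buf='baz' undo_depth=1 redo_depth=0
After op 4 (undo): buf='(empty)' undo_depth=0 redo_depth=1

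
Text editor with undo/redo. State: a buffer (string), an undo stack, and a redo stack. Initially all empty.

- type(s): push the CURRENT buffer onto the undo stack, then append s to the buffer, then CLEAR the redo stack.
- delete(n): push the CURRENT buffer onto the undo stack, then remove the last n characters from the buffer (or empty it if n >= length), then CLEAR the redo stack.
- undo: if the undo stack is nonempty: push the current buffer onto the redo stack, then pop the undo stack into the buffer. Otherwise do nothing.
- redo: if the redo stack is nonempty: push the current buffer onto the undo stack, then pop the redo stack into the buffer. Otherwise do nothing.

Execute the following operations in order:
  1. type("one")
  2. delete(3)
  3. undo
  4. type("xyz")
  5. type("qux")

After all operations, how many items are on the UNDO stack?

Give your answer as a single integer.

Answer: 3

Derivation:
After op 1 (type): buf='one' undo_depth=1 redo_depth=0
After op 2 (delete): buf='(empty)' undo_depth=2 redo_depth=0
After op 3 (undo): buf='one' undo_depth=1 redo_depth=1
After op 4 (type): buf='onexyz' undo_depth=2 redo_depth=0
After op 5 (type): buf='onexyzqux' undo_depth=3 redo_depth=0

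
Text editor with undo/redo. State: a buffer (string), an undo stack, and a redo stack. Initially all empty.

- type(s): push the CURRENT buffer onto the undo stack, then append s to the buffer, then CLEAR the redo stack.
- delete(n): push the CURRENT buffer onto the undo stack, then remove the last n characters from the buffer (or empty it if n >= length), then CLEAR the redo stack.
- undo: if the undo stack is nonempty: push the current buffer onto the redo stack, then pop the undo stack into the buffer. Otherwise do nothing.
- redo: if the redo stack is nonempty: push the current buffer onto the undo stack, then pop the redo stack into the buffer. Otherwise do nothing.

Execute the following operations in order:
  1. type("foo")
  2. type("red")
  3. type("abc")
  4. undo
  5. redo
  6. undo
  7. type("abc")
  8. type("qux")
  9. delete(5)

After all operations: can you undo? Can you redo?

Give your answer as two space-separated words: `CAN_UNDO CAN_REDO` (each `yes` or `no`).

Answer: yes no

Derivation:
After op 1 (type): buf='foo' undo_depth=1 redo_depth=0
After op 2 (type): buf='foored' undo_depth=2 redo_depth=0
After op 3 (type): buf='fooredabc' undo_depth=3 redo_depth=0
After op 4 (undo): buf='foored' undo_depth=2 redo_depth=1
After op 5 (redo): buf='fooredabc' undo_depth=3 redo_depth=0
After op 6 (undo): buf='foored' undo_depth=2 redo_depth=1
After op 7 (type): buf='fooredabc' undo_depth=3 redo_depth=0
After op 8 (type): buf='fooredabcqux' undo_depth=4 redo_depth=0
After op 9 (delete): buf='fooreda' undo_depth=5 redo_depth=0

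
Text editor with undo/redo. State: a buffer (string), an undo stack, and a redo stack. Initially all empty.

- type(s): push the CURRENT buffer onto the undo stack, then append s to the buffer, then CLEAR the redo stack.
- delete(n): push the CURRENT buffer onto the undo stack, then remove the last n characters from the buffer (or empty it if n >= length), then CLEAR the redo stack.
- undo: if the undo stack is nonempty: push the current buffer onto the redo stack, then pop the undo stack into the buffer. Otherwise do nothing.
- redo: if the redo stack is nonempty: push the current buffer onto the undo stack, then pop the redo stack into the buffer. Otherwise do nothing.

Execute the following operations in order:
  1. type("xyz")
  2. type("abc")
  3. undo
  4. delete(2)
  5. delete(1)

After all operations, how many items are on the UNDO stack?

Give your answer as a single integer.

Answer: 3

Derivation:
After op 1 (type): buf='xyz' undo_depth=1 redo_depth=0
After op 2 (type): buf='xyzabc' undo_depth=2 redo_depth=0
After op 3 (undo): buf='xyz' undo_depth=1 redo_depth=1
After op 4 (delete): buf='x' undo_depth=2 redo_depth=0
After op 5 (delete): buf='(empty)' undo_depth=3 redo_depth=0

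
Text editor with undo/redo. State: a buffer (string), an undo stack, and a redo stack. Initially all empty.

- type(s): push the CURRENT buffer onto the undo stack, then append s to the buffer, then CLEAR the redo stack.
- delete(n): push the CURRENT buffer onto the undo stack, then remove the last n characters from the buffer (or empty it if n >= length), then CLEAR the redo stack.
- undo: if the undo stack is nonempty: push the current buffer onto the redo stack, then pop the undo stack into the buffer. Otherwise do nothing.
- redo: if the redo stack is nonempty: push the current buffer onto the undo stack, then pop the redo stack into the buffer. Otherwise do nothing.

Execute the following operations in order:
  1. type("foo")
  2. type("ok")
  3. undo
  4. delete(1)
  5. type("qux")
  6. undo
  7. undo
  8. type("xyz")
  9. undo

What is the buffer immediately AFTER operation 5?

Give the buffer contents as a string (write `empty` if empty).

After op 1 (type): buf='foo' undo_depth=1 redo_depth=0
After op 2 (type): buf='foook' undo_depth=2 redo_depth=0
After op 3 (undo): buf='foo' undo_depth=1 redo_depth=1
After op 4 (delete): buf='fo' undo_depth=2 redo_depth=0
After op 5 (type): buf='foqux' undo_depth=3 redo_depth=0

Answer: foqux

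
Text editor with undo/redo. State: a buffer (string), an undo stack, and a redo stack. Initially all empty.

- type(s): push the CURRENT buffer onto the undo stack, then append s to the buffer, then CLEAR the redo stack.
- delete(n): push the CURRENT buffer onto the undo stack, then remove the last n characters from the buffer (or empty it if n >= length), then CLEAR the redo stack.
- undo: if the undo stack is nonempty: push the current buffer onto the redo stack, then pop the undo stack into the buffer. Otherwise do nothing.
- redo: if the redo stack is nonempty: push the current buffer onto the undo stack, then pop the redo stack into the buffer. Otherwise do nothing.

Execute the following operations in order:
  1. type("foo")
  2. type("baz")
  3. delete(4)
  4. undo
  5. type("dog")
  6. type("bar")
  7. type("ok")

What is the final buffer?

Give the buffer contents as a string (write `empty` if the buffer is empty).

Answer: foobazdogbarok

Derivation:
After op 1 (type): buf='foo' undo_depth=1 redo_depth=0
After op 2 (type): buf='foobaz' undo_depth=2 redo_depth=0
After op 3 (delete): buf='fo' undo_depth=3 redo_depth=0
After op 4 (undo): buf='foobaz' undo_depth=2 redo_depth=1
After op 5 (type): buf='foobazdog' undo_depth=3 redo_depth=0
After op 6 (type): buf='foobazdogbar' undo_depth=4 redo_depth=0
After op 7 (type): buf='foobazdogbarok' undo_depth=5 redo_depth=0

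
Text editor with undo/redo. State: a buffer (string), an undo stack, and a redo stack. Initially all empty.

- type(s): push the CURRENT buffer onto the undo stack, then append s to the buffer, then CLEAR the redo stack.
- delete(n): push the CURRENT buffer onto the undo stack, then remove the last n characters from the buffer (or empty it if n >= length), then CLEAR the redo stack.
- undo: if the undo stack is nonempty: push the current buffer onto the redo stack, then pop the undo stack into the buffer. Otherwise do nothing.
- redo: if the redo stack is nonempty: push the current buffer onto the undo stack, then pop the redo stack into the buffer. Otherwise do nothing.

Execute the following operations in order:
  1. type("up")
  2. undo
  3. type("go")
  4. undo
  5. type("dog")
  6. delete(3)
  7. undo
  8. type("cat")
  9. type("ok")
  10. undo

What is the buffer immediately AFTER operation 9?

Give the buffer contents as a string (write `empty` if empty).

Answer: dogcatok

Derivation:
After op 1 (type): buf='up' undo_depth=1 redo_depth=0
After op 2 (undo): buf='(empty)' undo_depth=0 redo_depth=1
After op 3 (type): buf='go' undo_depth=1 redo_depth=0
After op 4 (undo): buf='(empty)' undo_depth=0 redo_depth=1
After op 5 (type): buf='dog' undo_depth=1 redo_depth=0
After op 6 (delete): buf='(empty)' undo_depth=2 redo_depth=0
After op 7 (undo): buf='dog' undo_depth=1 redo_depth=1
After op 8 (type): buf='dogcat' undo_depth=2 redo_depth=0
After op 9 (type): buf='dogcatok' undo_depth=3 redo_depth=0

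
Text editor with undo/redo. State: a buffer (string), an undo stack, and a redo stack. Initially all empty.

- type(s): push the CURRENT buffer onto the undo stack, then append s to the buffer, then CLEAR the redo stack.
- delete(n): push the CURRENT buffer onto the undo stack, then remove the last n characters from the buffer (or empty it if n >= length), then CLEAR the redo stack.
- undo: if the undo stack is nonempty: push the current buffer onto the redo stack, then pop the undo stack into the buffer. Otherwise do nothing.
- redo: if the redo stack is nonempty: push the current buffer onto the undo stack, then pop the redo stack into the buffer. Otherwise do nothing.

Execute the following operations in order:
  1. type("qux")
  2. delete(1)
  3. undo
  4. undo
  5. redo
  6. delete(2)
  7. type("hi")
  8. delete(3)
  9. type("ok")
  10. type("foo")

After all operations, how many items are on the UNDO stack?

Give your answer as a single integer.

After op 1 (type): buf='qux' undo_depth=1 redo_depth=0
After op 2 (delete): buf='qu' undo_depth=2 redo_depth=0
After op 3 (undo): buf='qux' undo_depth=1 redo_depth=1
After op 4 (undo): buf='(empty)' undo_depth=0 redo_depth=2
After op 5 (redo): buf='qux' undo_depth=1 redo_depth=1
After op 6 (delete): buf='q' undo_depth=2 redo_depth=0
After op 7 (type): buf='qhi' undo_depth=3 redo_depth=0
After op 8 (delete): buf='(empty)' undo_depth=4 redo_depth=0
After op 9 (type): buf='ok' undo_depth=5 redo_depth=0
After op 10 (type): buf='okfoo' undo_depth=6 redo_depth=0

Answer: 6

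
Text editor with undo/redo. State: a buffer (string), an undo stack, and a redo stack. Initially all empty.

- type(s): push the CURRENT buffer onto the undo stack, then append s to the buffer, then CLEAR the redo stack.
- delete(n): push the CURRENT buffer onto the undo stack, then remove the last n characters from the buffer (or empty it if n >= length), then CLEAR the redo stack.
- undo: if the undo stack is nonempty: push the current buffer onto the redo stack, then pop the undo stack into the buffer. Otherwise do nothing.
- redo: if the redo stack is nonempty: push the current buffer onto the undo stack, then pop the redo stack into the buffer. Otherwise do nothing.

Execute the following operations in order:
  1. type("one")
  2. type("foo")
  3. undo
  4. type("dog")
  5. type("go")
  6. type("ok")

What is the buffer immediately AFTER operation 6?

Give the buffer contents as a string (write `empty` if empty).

Answer: onedoggook

Derivation:
After op 1 (type): buf='one' undo_depth=1 redo_depth=0
After op 2 (type): buf='onefoo' undo_depth=2 redo_depth=0
After op 3 (undo): buf='one' undo_depth=1 redo_depth=1
After op 4 (type): buf='onedog' undo_depth=2 redo_depth=0
After op 5 (type): buf='onedoggo' undo_depth=3 redo_depth=0
After op 6 (type): buf='onedoggook' undo_depth=4 redo_depth=0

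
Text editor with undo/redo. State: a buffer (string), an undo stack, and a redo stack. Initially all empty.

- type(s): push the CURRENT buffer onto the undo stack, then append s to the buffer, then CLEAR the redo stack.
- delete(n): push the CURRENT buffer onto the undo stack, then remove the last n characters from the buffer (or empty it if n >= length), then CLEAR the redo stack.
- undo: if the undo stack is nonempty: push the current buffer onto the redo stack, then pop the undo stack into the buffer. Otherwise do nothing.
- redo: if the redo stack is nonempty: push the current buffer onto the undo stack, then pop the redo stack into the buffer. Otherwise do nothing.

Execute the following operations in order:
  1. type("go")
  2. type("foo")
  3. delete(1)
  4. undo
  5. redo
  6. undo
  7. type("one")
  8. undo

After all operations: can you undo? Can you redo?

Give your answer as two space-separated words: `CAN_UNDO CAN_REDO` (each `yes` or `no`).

Answer: yes yes

Derivation:
After op 1 (type): buf='go' undo_depth=1 redo_depth=0
After op 2 (type): buf='gofoo' undo_depth=2 redo_depth=0
After op 3 (delete): buf='gofo' undo_depth=3 redo_depth=0
After op 4 (undo): buf='gofoo' undo_depth=2 redo_depth=1
After op 5 (redo): buf='gofo' undo_depth=3 redo_depth=0
After op 6 (undo): buf='gofoo' undo_depth=2 redo_depth=1
After op 7 (type): buf='gofooone' undo_depth=3 redo_depth=0
After op 8 (undo): buf='gofoo' undo_depth=2 redo_depth=1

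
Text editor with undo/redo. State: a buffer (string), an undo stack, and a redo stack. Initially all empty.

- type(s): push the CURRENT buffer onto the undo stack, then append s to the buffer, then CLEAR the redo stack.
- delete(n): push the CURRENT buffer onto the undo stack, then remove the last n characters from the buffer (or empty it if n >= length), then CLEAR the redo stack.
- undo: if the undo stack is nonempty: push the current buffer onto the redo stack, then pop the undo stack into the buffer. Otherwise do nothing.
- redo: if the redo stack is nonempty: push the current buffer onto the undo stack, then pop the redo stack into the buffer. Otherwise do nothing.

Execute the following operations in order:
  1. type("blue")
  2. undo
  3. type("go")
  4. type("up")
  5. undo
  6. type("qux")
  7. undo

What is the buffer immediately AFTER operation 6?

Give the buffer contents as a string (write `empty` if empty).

Answer: goqux

Derivation:
After op 1 (type): buf='blue' undo_depth=1 redo_depth=0
After op 2 (undo): buf='(empty)' undo_depth=0 redo_depth=1
After op 3 (type): buf='go' undo_depth=1 redo_depth=0
After op 4 (type): buf='goup' undo_depth=2 redo_depth=0
After op 5 (undo): buf='go' undo_depth=1 redo_depth=1
After op 6 (type): buf='goqux' undo_depth=2 redo_depth=0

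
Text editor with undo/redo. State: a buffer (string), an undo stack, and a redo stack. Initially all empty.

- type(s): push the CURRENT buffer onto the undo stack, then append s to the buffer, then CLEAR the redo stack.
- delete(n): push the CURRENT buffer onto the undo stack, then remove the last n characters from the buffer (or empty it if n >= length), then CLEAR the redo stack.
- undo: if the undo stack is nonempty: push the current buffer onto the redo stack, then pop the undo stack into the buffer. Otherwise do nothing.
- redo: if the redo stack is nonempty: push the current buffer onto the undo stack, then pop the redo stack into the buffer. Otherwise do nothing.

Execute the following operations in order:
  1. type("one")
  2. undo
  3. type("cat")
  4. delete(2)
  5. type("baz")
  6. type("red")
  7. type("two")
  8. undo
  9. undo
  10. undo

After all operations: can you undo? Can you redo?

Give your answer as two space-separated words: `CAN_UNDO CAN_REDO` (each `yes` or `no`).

After op 1 (type): buf='one' undo_depth=1 redo_depth=0
After op 2 (undo): buf='(empty)' undo_depth=0 redo_depth=1
After op 3 (type): buf='cat' undo_depth=1 redo_depth=0
After op 4 (delete): buf='c' undo_depth=2 redo_depth=0
After op 5 (type): buf='cbaz' undo_depth=3 redo_depth=0
After op 6 (type): buf='cbazred' undo_depth=4 redo_depth=0
After op 7 (type): buf='cbazredtwo' undo_depth=5 redo_depth=0
After op 8 (undo): buf='cbazred' undo_depth=4 redo_depth=1
After op 9 (undo): buf='cbaz' undo_depth=3 redo_depth=2
After op 10 (undo): buf='c' undo_depth=2 redo_depth=3

Answer: yes yes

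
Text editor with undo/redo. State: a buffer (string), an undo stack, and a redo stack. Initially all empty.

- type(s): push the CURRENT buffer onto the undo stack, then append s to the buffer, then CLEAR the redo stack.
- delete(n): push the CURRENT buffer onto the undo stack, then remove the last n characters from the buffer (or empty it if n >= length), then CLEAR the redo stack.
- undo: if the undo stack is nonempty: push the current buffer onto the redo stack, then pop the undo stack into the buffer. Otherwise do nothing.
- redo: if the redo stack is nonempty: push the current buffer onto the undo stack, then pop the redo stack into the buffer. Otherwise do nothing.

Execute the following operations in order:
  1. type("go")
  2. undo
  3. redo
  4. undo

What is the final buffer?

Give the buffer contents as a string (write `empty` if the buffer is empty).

After op 1 (type): buf='go' undo_depth=1 redo_depth=0
After op 2 (undo): buf='(empty)' undo_depth=0 redo_depth=1
After op 3 (redo): buf='go' undo_depth=1 redo_depth=0
After op 4 (undo): buf='(empty)' undo_depth=0 redo_depth=1

Answer: empty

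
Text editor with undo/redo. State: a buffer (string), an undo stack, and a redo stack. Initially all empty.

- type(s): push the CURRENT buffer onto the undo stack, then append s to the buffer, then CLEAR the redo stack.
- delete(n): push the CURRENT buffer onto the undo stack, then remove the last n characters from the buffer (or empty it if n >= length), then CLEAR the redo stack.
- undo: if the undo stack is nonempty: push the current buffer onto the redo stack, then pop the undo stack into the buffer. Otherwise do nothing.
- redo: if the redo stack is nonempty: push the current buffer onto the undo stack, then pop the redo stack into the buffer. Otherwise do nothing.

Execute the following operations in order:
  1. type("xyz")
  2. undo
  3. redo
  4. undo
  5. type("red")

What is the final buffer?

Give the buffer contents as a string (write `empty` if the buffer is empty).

Answer: red

Derivation:
After op 1 (type): buf='xyz' undo_depth=1 redo_depth=0
After op 2 (undo): buf='(empty)' undo_depth=0 redo_depth=1
After op 3 (redo): buf='xyz' undo_depth=1 redo_depth=0
After op 4 (undo): buf='(empty)' undo_depth=0 redo_depth=1
After op 5 (type): buf='red' undo_depth=1 redo_depth=0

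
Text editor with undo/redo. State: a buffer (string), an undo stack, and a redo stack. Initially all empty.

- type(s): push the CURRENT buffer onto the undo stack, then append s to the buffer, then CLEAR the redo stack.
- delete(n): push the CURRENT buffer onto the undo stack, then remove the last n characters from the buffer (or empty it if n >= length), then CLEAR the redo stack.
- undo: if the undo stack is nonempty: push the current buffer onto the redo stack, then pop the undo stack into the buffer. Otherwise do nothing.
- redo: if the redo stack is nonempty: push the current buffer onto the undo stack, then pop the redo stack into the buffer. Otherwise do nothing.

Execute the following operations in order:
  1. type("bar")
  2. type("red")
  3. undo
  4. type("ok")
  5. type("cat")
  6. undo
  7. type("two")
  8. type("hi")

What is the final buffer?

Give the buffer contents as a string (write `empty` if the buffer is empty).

Answer: baroktwohi

Derivation:
After op 1 (type): buf='bar' undo_depth=1 redo_depth=0
After op 2 (type): buf='barred' undo_depth=2 redo_depth=0
After op 3 (undo): buf='bar' undo_depth=1 redo_depth=1
After op 4 (type): buf='barok' undo_depth=2 redo_depth=0
After op 5 (type): buf='barokcat' undo_depth=3 redo_depth=0
After op 6 (undo): buf='barok' undo_depth=2 redo_depth=1
After op 7 (type): buf='baroktwo' undo_depth=3 redo_depth=0
After op 8 (type): buf='baroktwohi' undo_depth=4 redo_depth=0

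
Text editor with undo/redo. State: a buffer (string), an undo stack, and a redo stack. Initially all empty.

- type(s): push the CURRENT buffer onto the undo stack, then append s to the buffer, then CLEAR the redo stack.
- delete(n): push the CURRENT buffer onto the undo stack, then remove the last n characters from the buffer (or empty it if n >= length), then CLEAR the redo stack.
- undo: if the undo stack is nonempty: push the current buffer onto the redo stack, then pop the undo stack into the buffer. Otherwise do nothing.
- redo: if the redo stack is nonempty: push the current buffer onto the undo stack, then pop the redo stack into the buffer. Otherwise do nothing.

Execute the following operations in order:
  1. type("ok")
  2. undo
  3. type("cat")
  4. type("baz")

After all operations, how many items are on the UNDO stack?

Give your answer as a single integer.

Answer: 2

Derivation:
After op 1 (type): buf='ok' undo_depth=1 redo_depth=0
After op 2 (undo): buf='(empty)' undo_depth=0 redo_depth=1
After op 3 (type): buf='cat' undo_depth=1 redo_depth=0
After op 4 (type): buf='catbaz' undo_depth=2 redo_depth=0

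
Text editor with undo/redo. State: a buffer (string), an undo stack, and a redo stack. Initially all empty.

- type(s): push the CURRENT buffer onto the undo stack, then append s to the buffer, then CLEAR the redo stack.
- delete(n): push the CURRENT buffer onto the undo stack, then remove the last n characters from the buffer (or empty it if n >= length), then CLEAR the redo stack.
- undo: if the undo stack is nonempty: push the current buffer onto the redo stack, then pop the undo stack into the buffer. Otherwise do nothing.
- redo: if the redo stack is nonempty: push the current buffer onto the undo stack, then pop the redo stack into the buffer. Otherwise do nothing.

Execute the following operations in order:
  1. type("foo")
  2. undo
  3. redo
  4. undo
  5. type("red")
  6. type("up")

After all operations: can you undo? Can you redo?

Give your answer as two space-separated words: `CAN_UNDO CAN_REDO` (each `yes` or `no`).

After op 1 (type): buf='foo' undo_depth=1 redo_depth=0
After op 2 (undo): buf='(empty)' undo_depth=0 redo_depth=1
After op 3 (redo): buf='foo' undo_depth=1 redo_depth=0
After op 4 (undo): buf='(empty)' undo_depth=0 redo_depth=1
After op 5 (type): buf='red' undo_depth=1 redo_depth=0
After op 6 (type): buf='redup' undo_depth=2 redo_depth=0

Answer: yes no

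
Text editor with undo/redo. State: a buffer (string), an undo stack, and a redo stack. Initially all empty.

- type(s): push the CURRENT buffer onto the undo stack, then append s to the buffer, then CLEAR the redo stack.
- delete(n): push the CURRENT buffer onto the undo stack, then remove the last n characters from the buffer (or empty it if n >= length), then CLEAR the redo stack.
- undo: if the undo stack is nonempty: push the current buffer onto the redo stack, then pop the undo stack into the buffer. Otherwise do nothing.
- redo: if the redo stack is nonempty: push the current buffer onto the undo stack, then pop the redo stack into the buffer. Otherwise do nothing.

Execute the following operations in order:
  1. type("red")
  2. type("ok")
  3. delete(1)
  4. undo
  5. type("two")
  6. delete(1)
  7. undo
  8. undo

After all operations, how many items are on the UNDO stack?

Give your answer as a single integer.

Answer: 2

Derivation:
After op 1 (type): buf='red' undo_depth=1 redo_depth=0
After op 2 (type): buf='redok' undo_depth=2 redo_depth=0
After op 3 (delete): buf='redo' undo_depth=3 redo_depth=0
After op 4 (undo): buf='redok' undo_depth=2 redo_depth=1
After op 5 (type): buf='redoktwo' undo_depth=3 redo_depth=0
After op 6 (delete): buf='redoktw' undo_depth=4 redo_depth=0
After op 7 (undo): buf='redoktwo' undo_depth=3 redo_depth=1
After op 8 (undo): buf='redok' undo_depth=2 redo_depth=2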